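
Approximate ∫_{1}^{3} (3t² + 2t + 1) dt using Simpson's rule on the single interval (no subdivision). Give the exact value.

36

S = (b−a)/6 · [f(1) + 4f(2) + f(3)] = 0.333333·[6 + 4·17 + 34] = 36.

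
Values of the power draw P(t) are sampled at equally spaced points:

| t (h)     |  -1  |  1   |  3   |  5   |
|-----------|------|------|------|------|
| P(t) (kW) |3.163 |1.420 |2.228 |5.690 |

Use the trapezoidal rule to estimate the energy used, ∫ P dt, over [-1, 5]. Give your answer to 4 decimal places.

16.1490

h = 2, n = 3.
(h/2)·[y₀ + 2y₁ + 2y₂ + y₃] = 1·(16.149) = 16.1490.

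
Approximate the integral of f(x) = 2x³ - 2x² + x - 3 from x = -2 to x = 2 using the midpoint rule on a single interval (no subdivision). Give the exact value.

M = (b−a)·f(0) = 4·(-3) = -12.

-12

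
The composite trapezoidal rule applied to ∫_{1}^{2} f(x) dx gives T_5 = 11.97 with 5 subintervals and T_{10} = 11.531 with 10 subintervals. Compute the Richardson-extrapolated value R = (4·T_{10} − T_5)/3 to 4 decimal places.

R = (4·T_{10} − T_5) / 3 = (4·11.531 − 11.97)/3 = (34.154)/3 = 11.3847.

11.3847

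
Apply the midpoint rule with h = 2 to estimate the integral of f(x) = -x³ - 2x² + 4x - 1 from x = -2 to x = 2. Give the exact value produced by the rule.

-12

h = (2 − (-2))/2 = 2.
Midpoints m₁,…,m₂ = -1, 1.
f(m₁)=-6, f(m₂)=0.
h·[f(m₁) + f(m₂)] = 2·(-6) = -12.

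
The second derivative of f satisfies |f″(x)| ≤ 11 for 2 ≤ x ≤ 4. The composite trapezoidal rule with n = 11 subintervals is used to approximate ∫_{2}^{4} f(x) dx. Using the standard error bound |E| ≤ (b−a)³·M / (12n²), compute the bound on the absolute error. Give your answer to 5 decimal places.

0.06061

|E| ≤ (2)³·11 / (12·11²) = 88/1452 = 0.06061.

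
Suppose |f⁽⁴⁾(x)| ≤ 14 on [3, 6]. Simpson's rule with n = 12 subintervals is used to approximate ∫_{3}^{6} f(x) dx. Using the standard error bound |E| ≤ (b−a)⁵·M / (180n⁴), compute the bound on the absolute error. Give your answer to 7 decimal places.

0.0009115

|E| ≤ (3)⁵·14 / (180·12⁴) = 3402/3732480 = 0.0009115.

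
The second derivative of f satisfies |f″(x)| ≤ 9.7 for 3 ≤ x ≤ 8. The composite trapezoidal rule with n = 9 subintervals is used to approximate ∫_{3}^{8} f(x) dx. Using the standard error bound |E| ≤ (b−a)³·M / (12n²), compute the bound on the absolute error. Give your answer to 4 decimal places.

|E| ≤ (5)³·9.7 / (12·9²) = 1212.5/972 = 1.2474.

1.2474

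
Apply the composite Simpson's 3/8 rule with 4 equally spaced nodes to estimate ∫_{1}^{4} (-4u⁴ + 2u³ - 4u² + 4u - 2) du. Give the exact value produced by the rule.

-754.5

h = (4 − 1)/3 = 1.
Nodes u₀,…,u₃ = 1, 2, 3, 4.
f(u) = -4u⁴ + 2u³ - 4u² + 4u - 2: f₀=-4, f₁=-58, f₂=-296, f₃=-946.
(3h/8)·[f₀ + 3f₁ + 3f₂ + f₃] = 0.375·(-2012) = -754.5.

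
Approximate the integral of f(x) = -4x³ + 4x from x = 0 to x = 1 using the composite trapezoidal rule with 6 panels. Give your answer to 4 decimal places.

h = (1 − 0)/6 = 0.166667.
Nodes x₀,…,x₆ = 0, 0.166667, 0.333333, 0.5, 0.666667, 0.833333, 1.
f(x) = -4x³ + 4x: f₀=0, f₁=0.648148, f₂=1.185185, f₃=1.5, f₄=1.481481, f₅=1.018519, f₆=0.
(h/2)·[f₀ + 2f₁ + 2f₂ + 2f₃ + 2f₄ + 2f₅ + f₆] = 0.083333·(11.666667) = 0.9722.

0.9722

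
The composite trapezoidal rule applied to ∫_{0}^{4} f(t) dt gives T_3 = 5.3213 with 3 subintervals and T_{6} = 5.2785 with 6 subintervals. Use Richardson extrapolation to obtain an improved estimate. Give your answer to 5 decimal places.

R = (4·T_{6} − T_3) / 3 = (4·5.2785 − 5.3213)/3 = (15.7927)/3 = 5.26423.

5.26423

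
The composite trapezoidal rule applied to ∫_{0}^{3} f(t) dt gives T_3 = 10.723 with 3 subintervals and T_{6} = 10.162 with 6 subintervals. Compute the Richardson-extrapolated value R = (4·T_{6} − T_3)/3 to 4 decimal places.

9.9750

R = (4·T_{6} − T_3) / 3 = (4·10.162 − 10.723)/3 = (29.925)/3 = 9.9750.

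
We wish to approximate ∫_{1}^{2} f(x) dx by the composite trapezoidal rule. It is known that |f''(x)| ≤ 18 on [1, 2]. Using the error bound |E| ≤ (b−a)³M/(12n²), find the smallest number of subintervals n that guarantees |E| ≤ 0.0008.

44

Need 18/(12n²) ≤ 0.0008.
n² ≥ 18/(12·0.0008) = 1875 ⇒ n ≥ 43.3013, so the smallest n is 44.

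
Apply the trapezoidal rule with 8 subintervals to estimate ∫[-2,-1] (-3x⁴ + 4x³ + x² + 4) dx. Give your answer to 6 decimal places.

h = (-1 − (-2))/8 = 0.125.
Nodes x₀,…,x₈ = -2, -1.875, -1.75, -1.625, -1.5, -1.375, -1.25, -1.125, -1.
f(x) = -3x⁴ + 4x³ + x² + 4: f₀=-72, f₁=-55.930419921875, f₂=-42.51171875, f₃=-31.442138671875, f₄=-22.4375, f₅=-15.231201171875, f₆=-9.57421875, f₇=-5.235107421875, f₈=-2.
(h/2)·[f₀ + 2f₁ + 2f₂ + 2f₃ + 2f₄ + 2f₅ + 2f₆ + 2f₇ + f₈] = 0.0625·(-438.724609375) = -27.420288.

-27.420288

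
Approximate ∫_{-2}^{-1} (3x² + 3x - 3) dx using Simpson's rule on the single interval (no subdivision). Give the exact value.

-0.5

S = (b−a)/6 · [f(-2) + 4f(-1.5) + f(-1)] = 0.166667·[3 + 4·(-0.75) + (-3)] = -0.5.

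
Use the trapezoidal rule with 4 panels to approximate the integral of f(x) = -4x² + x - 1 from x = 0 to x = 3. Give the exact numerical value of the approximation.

h = (3 − 0)/4 = 0.75.
Nodes x₀,…,x₄ = 0, 0.75, 1.5, 2.25, 3.
f(x) = -4x² + x - 1: f₀=-1, f₁=-2.5, f₂=-8.5, f₃=-19, f₄=-34.
(h/2)·[f₀ + 2f₁ + 2f₂ + 2f₃ + f₄] = 0.375·(-95) = -35.625.

-35.625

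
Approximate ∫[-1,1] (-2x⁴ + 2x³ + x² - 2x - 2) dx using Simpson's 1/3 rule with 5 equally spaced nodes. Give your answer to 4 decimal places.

h = (1 − (-1))/4 = 0.5.
Nodes x₀,…,x₄ = -1, -0.5, 0, 0.5, 1.
f(x) = -2x⁴ + 2x³ + x² - 2x - 2: f₀=-3, f₁=-1.125, f₂=-2, f₃=-2.625, f₄=-3.
(h/3)·[f₀ + 4f₁ + 2f₂ + 4f₃ + f₄] = 0.166667·(-25) = -4.1667.

-4.1667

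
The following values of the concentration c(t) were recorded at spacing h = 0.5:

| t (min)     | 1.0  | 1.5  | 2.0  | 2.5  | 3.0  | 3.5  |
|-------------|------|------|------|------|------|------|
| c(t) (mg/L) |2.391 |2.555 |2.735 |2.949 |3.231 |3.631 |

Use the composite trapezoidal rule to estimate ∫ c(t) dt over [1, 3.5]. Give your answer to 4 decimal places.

h = 0.5, n = 5.
(h/2)·[y₀ + 2y₁ + 2y₂ + 2y₃ + 2y₄ + y₅] = 0.25·(28.962) = 7.2405.

7.2405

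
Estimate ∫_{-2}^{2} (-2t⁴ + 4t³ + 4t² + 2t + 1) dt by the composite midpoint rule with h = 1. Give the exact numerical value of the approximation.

3.5

h = (2 − (-2))/4 = 1.
Midpoints m₁,…,m₄ = -1.5, -0.5, 0.5, 1.5.
f(m₁)=-16.625, f(m₂)=0.375, f(m₃)=3.375, f(m₄)=16.375.
h·[f(m₁) + f(m₂) + f(m₃) + f(m₄)] = 1·(3.5) = 3.5.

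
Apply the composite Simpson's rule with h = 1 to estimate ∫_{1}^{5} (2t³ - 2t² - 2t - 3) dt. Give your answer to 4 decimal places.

h = (5 − 1)/4 = 1.
Nodes t₀,…,t₄ = 1, 2, 3, 4, 5.
f(t) = 2t³ - 2t² - 2t - 3: f₀=-5, f₁=1, f₂=27, f₃=85, f₄=187.
(h/3)·[f₀ + 4f₁ + 2f₂ + 4f₃ + f₄] = 0.333333·(580) = 193.3333.

193.3333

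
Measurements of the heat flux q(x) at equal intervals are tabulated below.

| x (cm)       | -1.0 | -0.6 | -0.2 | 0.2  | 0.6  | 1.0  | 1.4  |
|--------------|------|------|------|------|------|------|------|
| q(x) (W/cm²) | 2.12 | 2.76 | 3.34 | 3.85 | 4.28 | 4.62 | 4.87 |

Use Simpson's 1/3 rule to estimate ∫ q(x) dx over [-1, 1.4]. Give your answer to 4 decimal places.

h = 0.4, n = 6.
(h/3)·[y₀ + 4y₁ + 2y₂ + 4y₃ + 2y₄ + 4y₅ + y₆] = 0.133333·(67.15) = 8.9533.

8.9533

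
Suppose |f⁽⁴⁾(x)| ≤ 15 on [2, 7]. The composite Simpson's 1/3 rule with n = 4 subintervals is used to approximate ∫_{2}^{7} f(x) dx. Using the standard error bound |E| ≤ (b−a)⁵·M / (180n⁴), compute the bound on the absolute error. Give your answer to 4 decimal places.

1.0173

|E| ≤ (5)⁵·15 / (180·4⁴) = 46875/46080 = 1.0173.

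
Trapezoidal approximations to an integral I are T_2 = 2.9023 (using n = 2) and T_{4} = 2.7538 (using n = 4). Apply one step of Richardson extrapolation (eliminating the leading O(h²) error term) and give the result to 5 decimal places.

R = (4·T_{4} − T_2) / 3 = (4·2.7538 − 2.9023)/3 = (8.1129)/3 = 2.70430.

2.70430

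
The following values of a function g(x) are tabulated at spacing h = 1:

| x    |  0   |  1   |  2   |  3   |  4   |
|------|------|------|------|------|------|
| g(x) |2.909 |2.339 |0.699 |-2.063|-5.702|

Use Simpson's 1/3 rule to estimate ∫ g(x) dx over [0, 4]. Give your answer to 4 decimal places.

h = 1, n = 4.
(h/3)·[y₀ + 4y₁ + 2y₂ + 4y₃ + y₄] = 0.333333·(-0.291) = -0.0970.

-0.0970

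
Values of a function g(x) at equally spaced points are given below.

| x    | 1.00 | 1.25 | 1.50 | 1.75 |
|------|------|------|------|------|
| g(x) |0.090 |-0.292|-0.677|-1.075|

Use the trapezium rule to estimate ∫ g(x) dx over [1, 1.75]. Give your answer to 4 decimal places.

-0.3654

h = 0.25, n = 3.
(h/2)·[y₀ + 2y₁ + 2y₂ + y₃] = 0.125·(-2.923) = -0.3654.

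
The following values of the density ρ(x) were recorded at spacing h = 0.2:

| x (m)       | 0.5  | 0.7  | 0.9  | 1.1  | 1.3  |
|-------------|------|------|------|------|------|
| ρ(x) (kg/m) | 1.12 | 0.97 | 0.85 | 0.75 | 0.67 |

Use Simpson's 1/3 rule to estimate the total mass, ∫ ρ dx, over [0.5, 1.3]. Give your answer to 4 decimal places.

h = 0.2, n = 4.
(h/3)·[y₀ + 4y₁ + 2y₂ + 4y₃ + y₄] = 0.066667·(10.37) = 0.6913.

0.6913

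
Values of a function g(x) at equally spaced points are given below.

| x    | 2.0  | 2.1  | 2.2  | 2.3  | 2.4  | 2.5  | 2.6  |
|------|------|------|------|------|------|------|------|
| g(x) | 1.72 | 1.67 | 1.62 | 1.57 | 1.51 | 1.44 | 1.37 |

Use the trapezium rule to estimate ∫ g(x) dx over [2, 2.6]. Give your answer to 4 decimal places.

0.9355

h = 0.1, n = 6.
(h/2)·[y₀ + 2y₁ + 2y₂ + 2y₃ + 2y₄ + 2y₅ + y₆] = 0.05·(18.71) = 0.9355.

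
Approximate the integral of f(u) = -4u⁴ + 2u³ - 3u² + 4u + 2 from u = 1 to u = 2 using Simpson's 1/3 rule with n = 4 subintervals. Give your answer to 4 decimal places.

h = (2 − 1)/4 = 0.25.
Nodes u₀,…,u₄ = 1, 1.25, 1.5, 1.75, 2.
f(u) = -4u⁴ + 2u³ - 3u² + 4u + 2: f₀=1, f₁=-3.546875, f₂=-12.25, f₃=-26.984375, f₄=-50.
(h/3)·[f₀ + 4f₁ + 2f₂ + 4f₃ + f₄] = 0.083333·(-195.625) = -16.3021.

-16.3021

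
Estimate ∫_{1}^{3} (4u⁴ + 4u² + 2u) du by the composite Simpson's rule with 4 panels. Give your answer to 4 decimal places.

236.3333

h = (3 − 1)/4 = 0.5.
Nodes u₀,…,u₄ = 1, 1.5, 2, 2.5, 3.
f(u) = 4u⁴ + 4u² + 2u: f₀=10, f₁=32.25, f₂=84, f₃=186.25, f₄=366.
(h/3)·[f₀ + 4f₁ + 2f₂ + 4f₃ + f₄] = 0.166667·(1418) = 236.3333.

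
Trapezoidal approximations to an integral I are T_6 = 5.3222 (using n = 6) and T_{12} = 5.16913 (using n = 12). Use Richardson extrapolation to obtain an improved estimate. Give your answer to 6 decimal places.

R = (4·T_{12} − T_6) / 3 = (4·5.16913 − 5.3222)/3 = (15.35432)/3 = 5.118107.

5.118107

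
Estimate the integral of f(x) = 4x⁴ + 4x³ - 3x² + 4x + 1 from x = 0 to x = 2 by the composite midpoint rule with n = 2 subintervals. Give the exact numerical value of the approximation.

h = (2 − 0)/2 = 1.
Midpoints m₁,…,m₂ = 0.5, 1.5.
f(m₁)=3, f(m₂)=34.
h·[f(m₁) + f(m₂)] = 1·(37) = 37.

37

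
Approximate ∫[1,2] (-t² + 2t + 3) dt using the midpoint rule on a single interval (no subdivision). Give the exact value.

M = (b−a)·f(1.5) = 1·(3.75) = 3.75.

3.75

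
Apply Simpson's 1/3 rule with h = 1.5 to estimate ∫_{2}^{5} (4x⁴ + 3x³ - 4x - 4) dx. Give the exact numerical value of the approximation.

2885.25

h = (5 − 2)/2 = 1.5.
Nodes x₀,…,x₂ = 2, 3.5, 5.
f(x) = 4x⁴ + 3x³ - 4x - 4: f₀=76, f₁=710.875, f₂=2851.
(h/3)·[f₀ + 4f₁ + f₂] = 0.5·(5770.5) = 2885.25.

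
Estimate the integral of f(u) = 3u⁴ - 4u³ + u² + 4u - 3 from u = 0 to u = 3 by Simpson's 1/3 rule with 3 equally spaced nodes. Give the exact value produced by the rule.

88.875

h = (3 − 0)/2 = 1.5.
Nodes u₀,…,u₂ = 0, 1.5, 3.
f(u) = 3u⁴ - 4u³ + u² + 4u - 3: f₀=-3, f₁=6.9375, f₂=153.
(h/3)·[f₀ + 4f₁ + f₂] = 0.5·(177.75) = 88.875.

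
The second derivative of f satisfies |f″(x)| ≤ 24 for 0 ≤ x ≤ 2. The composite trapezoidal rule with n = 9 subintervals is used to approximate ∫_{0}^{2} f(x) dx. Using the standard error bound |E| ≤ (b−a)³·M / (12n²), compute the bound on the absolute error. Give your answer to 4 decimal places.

|E| ≤ (2)³·24 / (12·9²) = 192/972 = 0.1975.

0.1975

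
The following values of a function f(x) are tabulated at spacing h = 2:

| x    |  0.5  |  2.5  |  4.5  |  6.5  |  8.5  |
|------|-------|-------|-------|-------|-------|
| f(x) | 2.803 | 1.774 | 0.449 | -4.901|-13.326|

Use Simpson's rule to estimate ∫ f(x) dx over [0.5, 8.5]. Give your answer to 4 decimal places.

-14.7553

h = 2, n = 4.
(h/3)·[y₀ + 4y₁ + 2y₂ + 4y₃ + y₄] = 0.666667·(-22.133) = -14.7553.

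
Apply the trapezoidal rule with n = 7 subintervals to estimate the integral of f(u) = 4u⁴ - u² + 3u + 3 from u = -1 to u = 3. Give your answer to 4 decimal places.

221.7826

h = (3 − (-1))/7 = 0.571429.
Nodes u₀,…,u₇ = -1, -0.428571, 0.142857, 0.714286, 1.285714, 1.857143, 2.428571, 3.
f(u) = 4u⁴ - u² + 3u + 3: f₀=3, f₁=1.665556, f₂=3.409829, f₃=5.673886, f₄=16.134527, f₅=52.704290, f₆=143.531445, f₇=327.
(h/2)·[f₀ + 2f₁ + 2f₂ + 2f₃ + 2f₄ + 2f₅ + 2f₆ + f₇] = 0.285714·(776.239067) = 221.7826.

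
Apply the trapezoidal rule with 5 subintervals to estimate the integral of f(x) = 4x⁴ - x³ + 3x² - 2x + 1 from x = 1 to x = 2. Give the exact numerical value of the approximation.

h = (2 − 1)/5 = 0.2.
Nodes x₀,…,x₅ = 1, 1.2, 1.4, 1.6, 1.8, 2.
f(x) = 4x⁴ - x³ + 3x² - 2x + 1: f₀=5, f₁=9.4864, f₂=16.7024, f₃=27.5984, f₄=43.2784, f₅=65.
(h/2)·[f₀ + 2f₁ + 2f₂ + 2f₃ + 2f₄ + f₅] = 0.1·(264.1312) = 26.41312.

26.41312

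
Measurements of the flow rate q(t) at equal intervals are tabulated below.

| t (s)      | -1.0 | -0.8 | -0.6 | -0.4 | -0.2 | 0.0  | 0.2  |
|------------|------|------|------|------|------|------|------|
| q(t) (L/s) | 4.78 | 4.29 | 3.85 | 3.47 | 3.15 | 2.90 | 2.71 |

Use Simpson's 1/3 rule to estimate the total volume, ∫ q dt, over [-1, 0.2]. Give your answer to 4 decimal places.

h = 0.2, n = 6.
(h/3)·[y₀ + 4y₁ + 2y₂ + 4y₃ + 2y₄ + 4y₅ + y₆] = 0.066667·(64.13) = 4.2753.

4.2753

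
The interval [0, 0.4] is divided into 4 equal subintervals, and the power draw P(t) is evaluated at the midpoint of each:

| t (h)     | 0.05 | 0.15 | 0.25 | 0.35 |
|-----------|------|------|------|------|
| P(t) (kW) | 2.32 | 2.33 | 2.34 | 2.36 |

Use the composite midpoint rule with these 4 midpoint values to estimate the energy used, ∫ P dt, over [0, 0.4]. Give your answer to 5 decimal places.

h = 0.1, n = 4.
h·[y(m₁) + y(m₂) + y(m₃) + y(m₄)] = 0.1·(9.35) = 0.93500.

0.93500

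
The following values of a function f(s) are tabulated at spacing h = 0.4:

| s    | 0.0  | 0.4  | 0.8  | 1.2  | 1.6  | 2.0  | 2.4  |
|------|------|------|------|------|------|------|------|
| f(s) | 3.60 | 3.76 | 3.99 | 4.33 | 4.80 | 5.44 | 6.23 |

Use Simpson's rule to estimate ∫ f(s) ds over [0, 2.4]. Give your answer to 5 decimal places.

h = 0.4, n = 6.
(h/3)·[y₀ + 4y₁ + 2y₂ + 4y₃ + 2y₄ + 4y₅ + y₆] = 0.133333·(81.53) = 10.87067.

10.87067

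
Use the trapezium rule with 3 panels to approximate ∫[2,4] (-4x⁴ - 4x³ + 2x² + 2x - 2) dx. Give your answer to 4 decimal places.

-1026.4362

h = (4 − 2)/3 = 0.666667.
Nodes x₀,…,x₃ = 2, 2.666667, 3.333333, 4.
f(x) = -4x⁴ - 4x³ + 2x² + 2x - 2: f₀=-86, f₁=-260.567901, f₂=-615.086420, f₃=-1242.
(h/2)·[f₀ + 2f₁ + 2f₂ + f₃] = 0.333333·(-3079.308642) = -1026.4362.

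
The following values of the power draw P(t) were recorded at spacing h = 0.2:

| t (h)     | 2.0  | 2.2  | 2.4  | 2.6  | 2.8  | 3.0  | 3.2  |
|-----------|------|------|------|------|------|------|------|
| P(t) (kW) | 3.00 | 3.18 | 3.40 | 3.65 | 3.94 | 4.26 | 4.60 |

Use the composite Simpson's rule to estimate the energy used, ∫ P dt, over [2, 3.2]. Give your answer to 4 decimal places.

h = 0.2, n = 6.
(h/3)·[y₀ + 4y₁ + 2y₂ + 4y₃ + 2y₄ + 4y₅ + y₆] = 0.066667·(66.64) = 4.4427.

4.4427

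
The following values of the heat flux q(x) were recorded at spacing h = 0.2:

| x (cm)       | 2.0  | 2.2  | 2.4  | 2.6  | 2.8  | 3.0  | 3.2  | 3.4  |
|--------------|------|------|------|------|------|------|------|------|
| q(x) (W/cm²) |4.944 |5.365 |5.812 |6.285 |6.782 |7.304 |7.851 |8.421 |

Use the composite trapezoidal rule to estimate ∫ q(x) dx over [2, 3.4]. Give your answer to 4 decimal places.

h = 0.2, n = 7.
(h/2)·[y₀ + 2y₁ + 2y₂ + 2y₃ + 2y₄ + 2y₅ + 2y₆ + y₇] = 0.1·(92.163) = 9.2163.

9.2163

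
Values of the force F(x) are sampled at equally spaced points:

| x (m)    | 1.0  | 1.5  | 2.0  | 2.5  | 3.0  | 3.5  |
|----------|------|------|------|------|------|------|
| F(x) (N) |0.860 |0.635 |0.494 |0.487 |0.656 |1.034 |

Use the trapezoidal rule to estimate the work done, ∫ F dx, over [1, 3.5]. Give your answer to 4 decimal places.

h = 0.5, n = 5.
(h/2)·[y₀ + 2y₁ + 2y₂ + 2y₃ + 2y₄ + y₅] = 0.25·(6.438) = 1.6095.

1.6095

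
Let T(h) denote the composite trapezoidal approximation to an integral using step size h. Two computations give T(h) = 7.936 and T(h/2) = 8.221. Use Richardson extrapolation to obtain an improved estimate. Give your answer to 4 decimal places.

8.3160

R = (4·T(h/2) − T(h)) / 3 = (4·8.221 − 7.936)/3 = (24.948)/3 = 8.3160.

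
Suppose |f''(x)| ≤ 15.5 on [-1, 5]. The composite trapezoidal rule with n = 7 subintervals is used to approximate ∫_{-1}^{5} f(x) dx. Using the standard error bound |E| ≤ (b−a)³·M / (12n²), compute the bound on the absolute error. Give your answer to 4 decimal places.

5.6939

|E| ≤ (6)³·15.5 / (12·7²) = 3348/588 = 5.6939.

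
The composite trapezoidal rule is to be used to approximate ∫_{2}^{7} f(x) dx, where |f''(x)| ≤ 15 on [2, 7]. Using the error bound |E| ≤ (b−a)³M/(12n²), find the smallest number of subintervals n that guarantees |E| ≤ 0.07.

Need 1875/(12n²) ≤ 0.07.
n² ≥ 1875/(12·0.07) = 2232.14 ⇒ n ≥ 47.2456, so the smallest n is 48.

48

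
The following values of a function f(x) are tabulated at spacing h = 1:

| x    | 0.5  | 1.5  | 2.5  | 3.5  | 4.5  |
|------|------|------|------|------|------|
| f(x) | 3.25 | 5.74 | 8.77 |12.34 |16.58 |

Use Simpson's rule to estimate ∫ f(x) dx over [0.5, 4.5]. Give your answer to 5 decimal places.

h = 1, n = 4.
(h/3)·[y₀ + 4y₁ + 2y₂ + 4y₃ + y₄] = 0.333333·(109.69) = 36.56333.

36.56333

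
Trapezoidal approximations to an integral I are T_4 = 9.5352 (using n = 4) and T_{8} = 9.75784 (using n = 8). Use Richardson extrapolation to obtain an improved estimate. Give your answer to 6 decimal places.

R = (4·T_{8} − T_4) / 3 = (4·9.75784 − 9.5352)/3 = (29.49616)/3 = 9.832053.

9.832053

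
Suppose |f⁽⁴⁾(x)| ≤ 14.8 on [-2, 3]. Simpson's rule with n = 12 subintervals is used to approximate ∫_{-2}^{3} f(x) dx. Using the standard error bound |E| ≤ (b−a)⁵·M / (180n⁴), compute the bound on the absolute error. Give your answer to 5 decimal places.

|E| ≤ (5)⁵·14.8 / (180·12⁴) = 46250/3732480 = 0.01239.

0.01239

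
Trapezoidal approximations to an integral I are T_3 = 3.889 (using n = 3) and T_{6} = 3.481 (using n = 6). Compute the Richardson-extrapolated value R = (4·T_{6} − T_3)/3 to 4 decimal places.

R = (4·T_{6} − T_3) / 3 = (4·3.481 − 3.889)/3 = (10.035)/3 = 3.3450.

3.3450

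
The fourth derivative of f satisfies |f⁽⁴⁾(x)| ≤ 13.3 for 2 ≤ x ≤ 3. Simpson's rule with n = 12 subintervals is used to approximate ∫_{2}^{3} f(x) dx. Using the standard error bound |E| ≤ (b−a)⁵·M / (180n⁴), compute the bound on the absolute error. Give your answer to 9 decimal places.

|E| ≤ (1)⁵·13.3 / (180·12⁴) = 13.3/3732480 = 0.000003563.

0.000003563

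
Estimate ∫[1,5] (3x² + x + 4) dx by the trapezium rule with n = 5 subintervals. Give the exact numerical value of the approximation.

h = (5 − 1)/5 = 0.8.
Nodes x₀,…,x₅ = 1, 1.8, 2.6, 3.4, 4.2, 5.
f(x) = 3x² + x + 4: f₀=8, f₁=15.52, f₂=26.88, f₃=42.08, f₄=61.12, f₅=84.
(h/2)·[f₀ + 2f₁ + 2f₂ + 2f₃ + 2f₄ + f₅] = 0.4·(383.2) = 153.28.

153.28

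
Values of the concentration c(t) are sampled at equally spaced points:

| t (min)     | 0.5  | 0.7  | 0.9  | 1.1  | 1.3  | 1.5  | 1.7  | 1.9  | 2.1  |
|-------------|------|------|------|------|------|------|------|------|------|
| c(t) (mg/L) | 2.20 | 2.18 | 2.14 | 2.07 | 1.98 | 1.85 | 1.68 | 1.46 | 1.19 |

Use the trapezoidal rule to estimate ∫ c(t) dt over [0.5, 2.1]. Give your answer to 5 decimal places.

3.01100

h = 0.2, n = 8.
(h/2)·[y₀ + 2y₁ + 2y₂ + 2y₃ + 2y₄ + 2y₅ + 2y₆ + 2y₇ + y₈] = 0.1·(30.11) = 3.01100.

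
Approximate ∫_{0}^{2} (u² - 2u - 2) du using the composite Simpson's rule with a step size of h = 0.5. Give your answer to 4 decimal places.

h = (2 − 0)/4 = 0.5.
Nodes u₀,…,u₄ = 0, 0.5, 1, 1.5, 2.
f(u) = u² - 2u - 2: f₀=-2, f₁=-2.75, f₂=-3, f₃=-2.75, f₄=-2.
(h/3)·[f₀ + 4f₁ + 2f₂ + 4f₃ + f₄] = 0.166667·(-32) = -5.3333.

-5.3333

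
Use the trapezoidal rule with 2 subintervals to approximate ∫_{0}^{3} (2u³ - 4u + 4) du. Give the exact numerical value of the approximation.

h = (3 − 0)/2 = 1.5.
Nodes u₀,…,u₂ = 0, 1.5, 3.
f(u) = 2u³ - 4u + 4: f₀=4, f₁=4.75, f₂=46.
(h/2)·[f₀ + 2f₁ + f₂] = 0.75·(59.5) = 44.625.

44.625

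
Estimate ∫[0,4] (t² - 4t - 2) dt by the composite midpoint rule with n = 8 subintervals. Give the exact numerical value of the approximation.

h = (4 − 0)/8 = 0.5.
Midpoints m₁,…,m₈ = 0.25, 0.75, 1.25, 1.75, 2.25, 2.75, 3.25, 3.75.
f(m₁)=-2.9375, f(m₂)=-4.4375, f(m₃)=-5.4375, f(m₄)=-5.9375, f(m₅)=-5.9375, f(m₆)=-5.4375, f(m₇)=-4.4375, f(m₈)=-2.9375.
h·[f(m₁) + f(m₂) + f(m₃) + f(m₄) + f(m₅) + f(m₆) + f(m₇) + f(m₈)] = 0.5·(-37.5) = -18.75.

-18.75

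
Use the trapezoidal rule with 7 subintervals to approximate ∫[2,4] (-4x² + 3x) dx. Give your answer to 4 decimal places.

h = (4 − 2)/7 = 0.285714.
Nodes x₀,…,x₇ = 2, 2.285714, 2.571429, 2.857143, 3.142857, 3.428571, 3.714286, 4.
f(x) = -4x² + 3x: f₀=-10, f₁=-14.040816, f₂=-18.734694, f₃=-24.081633, f₄=-30.081633, f₅=-36.734694, f₆=-44.040816, f₇=-52.
(h/2)·[f₀ + 2f₁ + 2f₂ + 2f₃ + 2f₄ + 2f₅ + 2f₆ + f₇] = 0.142857·(-397.428571) = -56.7755.

-56.7755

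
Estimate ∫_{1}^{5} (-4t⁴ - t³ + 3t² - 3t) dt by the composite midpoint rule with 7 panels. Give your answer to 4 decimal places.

-2539.6035

h = (5 − 1)/7 = 0.571429.
Midpoints m₁,…,m₇ = 1.285714, 1.857143, 2.428571, 3, 3.571429, 4.142857, 4.714286.
f(m₁)=-11.953769, f(m₂)=-49.211579, f(m₃)=-143.059142, f(m₄)=-333, f(m₅)=-668.773428, f(m₆)=-1210.354436, f(m₇)=-2027.953769.
h·[f(m₁) + f(m₂) + f(m₃) + f(m₄) + f(m₅) + f(m₆) + f(m₇)] = 0.571429·(-4444.306122) = -2539.6035.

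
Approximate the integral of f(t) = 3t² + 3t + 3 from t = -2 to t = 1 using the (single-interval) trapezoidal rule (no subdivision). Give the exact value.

27

T = (b−a)/2 · [f(-2) + f(1)] = 1.5·[9 + 9] = 27.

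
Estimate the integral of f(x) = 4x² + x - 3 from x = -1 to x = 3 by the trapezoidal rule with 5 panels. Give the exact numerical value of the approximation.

31.04

h = (3 − (-1))/5 = 0.8.
Nodes x₀,…,x₅ = -1, -0.2, 0.6, 1.4, 2.2, 3.
f(x) = 4x² + x - 3: f₀=0, f₁=-3.04, f₂=-0.96, f₃=6.24, f₄=18.56, f₅=36.
(h/2)·[f₀ + 2f₁ + 2f₂ + 2f₃ + 2f₄ + f₅] = 0.4·(77.6) = 31.04.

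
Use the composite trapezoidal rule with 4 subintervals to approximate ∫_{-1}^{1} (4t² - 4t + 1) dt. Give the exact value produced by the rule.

h = (1 − (-1))/4 = 0.5.
Nodes t₀,…,t₄ = -1, -0.5, 0, 0.5, 1.
f(t) = 4t² - 4t + 1: f₀=9, f₁=4, f₂=1, f₃=0, f₄=1.
(h/2)·[f₀ + 2f₁ + 2f₂ + 2f₃ + f₄] = 0.25·(20) = 5.

5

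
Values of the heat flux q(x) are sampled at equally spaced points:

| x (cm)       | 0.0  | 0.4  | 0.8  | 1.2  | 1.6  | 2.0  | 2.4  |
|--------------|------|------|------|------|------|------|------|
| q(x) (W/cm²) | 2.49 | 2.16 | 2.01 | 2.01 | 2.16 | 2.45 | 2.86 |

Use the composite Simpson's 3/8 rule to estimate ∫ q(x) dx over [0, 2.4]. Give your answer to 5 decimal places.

5.35650

h = 0.4, n = 6.
(3h/8)·[y₀ + 3y₁ + 3y₂ + 2y₃ + 3y₄ + 3y₅ + y₆] = 0.15·(35.71) = 5.35650.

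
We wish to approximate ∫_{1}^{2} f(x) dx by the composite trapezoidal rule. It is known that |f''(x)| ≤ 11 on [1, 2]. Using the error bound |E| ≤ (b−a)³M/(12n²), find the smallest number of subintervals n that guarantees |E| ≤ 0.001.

31

Need 11/(12n²) ≤ 0.001.
n² ≥ 11/(12·0.001) = 916.667 ⇒ n ≥ 30.2765, so the smallest n is 31.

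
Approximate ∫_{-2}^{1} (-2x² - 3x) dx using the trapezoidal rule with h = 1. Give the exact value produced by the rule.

h = (1 − (-2))/3 = 1.
Nodes x₀,…,x₃ = -2, -1, 0, 1.
f(x) = -2x² - 3x: f₀=-2, f₁=1, f₂=0, f₃=-5.
(h/2)·[f₀ + 2f₁ + 2f₂ + f₃] = 0.5·(-5) = -2.5.

-2.5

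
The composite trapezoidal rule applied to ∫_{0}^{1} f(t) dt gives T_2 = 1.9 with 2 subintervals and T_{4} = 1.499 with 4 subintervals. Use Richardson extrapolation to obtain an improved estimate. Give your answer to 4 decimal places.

1.3653

R = (4·T_{4} − T_2) / 3 = (4·1.499 − 1.9)/3 = (4.096)/3 = 1.3653.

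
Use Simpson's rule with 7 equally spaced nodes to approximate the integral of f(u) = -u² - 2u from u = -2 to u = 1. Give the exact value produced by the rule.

0

h = (1 − (-2))/6 = 0.5.
Nodes u₀,…,u₆ = -2, -1.5, -1, -0.5, 0, 0.5, 1.
f(u) = -u² - 2u: f₀=0, f₁=0.75, f₂=1, f₃=0.75, f₄=0, f₅=-1.25, f₆=-3.
(h/3)·[f₀ + 4f₁ + 2f₂ + 4f₃ + 2f₄ + 4f₅ + f₆] = 0.166667·(0) = 0.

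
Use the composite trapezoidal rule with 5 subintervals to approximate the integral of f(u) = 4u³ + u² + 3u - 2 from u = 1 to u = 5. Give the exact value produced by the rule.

709.12

h = (5 − 1)/5 = 0.8.
Nodes u₀,…,u₅ = 1, 1.8, 2.6, 3.4, 4.2, 5.
f(u) = 4u³ + u² + 3u - 2: f₀=6, f₁=29.968, f₂=82.864, f₃=176.976, f₄=324.592, f₅=538.
(h/2)·[f₀ + 2f₁ + 2f₂ + 2f₃ + 2f₄ + f₅] = 0.4·(1772.8) = 709.12.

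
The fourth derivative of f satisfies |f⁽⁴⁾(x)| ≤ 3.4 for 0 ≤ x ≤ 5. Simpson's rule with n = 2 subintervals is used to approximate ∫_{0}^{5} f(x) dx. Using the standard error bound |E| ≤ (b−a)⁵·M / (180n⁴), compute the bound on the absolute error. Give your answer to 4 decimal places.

3.6892

|E| ≤ (5)⁵·3.4 / (180·2⁴) = 10625/2880 = 3.6892.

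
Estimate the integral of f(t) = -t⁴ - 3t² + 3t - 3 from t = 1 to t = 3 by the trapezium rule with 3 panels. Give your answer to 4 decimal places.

h = (3 − 1)/3 = 0.666667.
Nodes t₀,…,t₃ = 1, 1.666667, 2.333333, 3.
f(t) = -t⁴ - 3t² + 3t - 3: f₀=-4, f₁=-14.049383, f₂=-41.975309, f₃=-102.
(h/2)·[f₀ + 2f₁ + 2f₂ + f₃] = 0.333333·(-218.049383) = -72.6831.

-72.6831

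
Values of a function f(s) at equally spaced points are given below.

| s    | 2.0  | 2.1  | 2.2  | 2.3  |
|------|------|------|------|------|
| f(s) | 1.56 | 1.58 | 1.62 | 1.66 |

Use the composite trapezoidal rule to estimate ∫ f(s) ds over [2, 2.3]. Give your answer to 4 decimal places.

h = 0.1, n = 3.
(h/2)·[y₀ + 2y₁ + 2y₂ + y₃] = 0.05·(9.62) = 0.4810.

0.4810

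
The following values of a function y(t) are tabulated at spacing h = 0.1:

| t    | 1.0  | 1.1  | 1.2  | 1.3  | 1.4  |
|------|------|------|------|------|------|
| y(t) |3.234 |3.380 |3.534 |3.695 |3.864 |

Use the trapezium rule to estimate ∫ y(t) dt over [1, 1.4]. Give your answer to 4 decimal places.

h = 0.1, n = 4.
(h/2)·[y₀ + 2y₁ + 2y₂ + 2y₃ + y₄] = 0.05·(28.316) = 1.4158.

1.4158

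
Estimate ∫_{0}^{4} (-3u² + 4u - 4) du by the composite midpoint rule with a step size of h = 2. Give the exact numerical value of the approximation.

-44

h = (4 − 0)/2 = 2.
Midpoints m₁,…,m₂ = 1, 3.
f(m₁)=-3, f(m₂)=-19.
h·[f(m₁) + f(m₂)] = 2·(-22) = -44.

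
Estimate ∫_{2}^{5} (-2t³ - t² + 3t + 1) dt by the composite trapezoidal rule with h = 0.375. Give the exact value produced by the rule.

-310.546875

h = (5 − 2)/8 = 0.375.
Nodes t₀,…,t₈ = 2, 2.375, 2.75, 3.125, 3.5, 3.875, 4.25, 4.625, 5.
f(t) = -2t³ - t² + 3t + 1: f₀=-13, f₁=-24.30859375, f₂=-39.90625, f₃=-60.42578125, f₄=-86.5, f₅=-118.76171875, f₆=-157.84375, f₇=-204.37890625, f₈=-259.
(h/2)·[f₀ + 2f₁ + 2f₂ + 2f₃ + 2f₄ + 2f₅ + 2f₆ + 2f₇ + f₈] = 0.1875·(-1656.25) = -310.546875.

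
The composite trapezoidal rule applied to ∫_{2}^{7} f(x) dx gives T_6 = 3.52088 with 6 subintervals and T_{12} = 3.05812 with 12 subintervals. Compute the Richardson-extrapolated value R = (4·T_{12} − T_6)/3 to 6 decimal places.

R = (4·T_{12} − T_6) / 3 = (4·3.05812 − 3.52088)/3 = (8.71160)/3 = 2.903867.

2.903867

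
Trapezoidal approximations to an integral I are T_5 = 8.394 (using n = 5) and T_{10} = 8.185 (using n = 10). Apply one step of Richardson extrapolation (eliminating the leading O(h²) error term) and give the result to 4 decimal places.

8.1153

R = (4·T_{10} − T_5) / 3 = (4·8.185 − 8.394)/3 = (24.346)/3 = 8.1153.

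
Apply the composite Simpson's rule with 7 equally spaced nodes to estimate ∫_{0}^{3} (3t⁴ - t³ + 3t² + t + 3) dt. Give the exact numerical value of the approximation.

h = (3 − 0)/6 = 0.5.
Nodes t₀,…,t₆ = 0, 0.5, 1, 1.5, 2, 2.5, 3.
f(t) = 3t⁴ - t³ + 3t² + t + 3: f₀=3, f₁=4.3125, f₂=9, f₃=23.0625, f₄=57, f₅=125.8125, f₆=249.
(h/3)·[f₀ + 4f₁ + 2f₂ + 4f₃ + 2f₄ + 4f₅ + f₆] = 0.166667·(996.75) = 166.125.

166.125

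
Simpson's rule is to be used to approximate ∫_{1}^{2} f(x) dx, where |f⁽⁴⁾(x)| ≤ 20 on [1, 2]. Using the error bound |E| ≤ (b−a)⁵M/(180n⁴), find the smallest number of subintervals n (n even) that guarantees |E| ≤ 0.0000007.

20

Need 20/(180n⁴) ≤ 0.0000007.
n⁴ ≥ 20/(180·0.0000007) = 158730 ⇒ n ≥ 19.9602, so the smallest even n is 20. (n must be even for Simpson's rule.)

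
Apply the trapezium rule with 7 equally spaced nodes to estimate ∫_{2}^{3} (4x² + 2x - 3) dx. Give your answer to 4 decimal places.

h = (3 − 2)/6 = 0.166667.
Nodes x₀,…,x₆ = 2, 2.166667, 2.333333, 2.5, 2.666667, 2.833333, 3.
f(x) = 4x² + 2x - 3: f₀=17, f₁=20.111111, f₂=23.444444, f₃=27, f₄=30.777778, f₅=34.777778, f₆=39.
(h/2)·[f₀ + 2f₁ + 2f₂ + 2f₃ + 2f₄ + 2f₅ + f₆] = 0.083333·(328.222222) = 27.3519.

27.3519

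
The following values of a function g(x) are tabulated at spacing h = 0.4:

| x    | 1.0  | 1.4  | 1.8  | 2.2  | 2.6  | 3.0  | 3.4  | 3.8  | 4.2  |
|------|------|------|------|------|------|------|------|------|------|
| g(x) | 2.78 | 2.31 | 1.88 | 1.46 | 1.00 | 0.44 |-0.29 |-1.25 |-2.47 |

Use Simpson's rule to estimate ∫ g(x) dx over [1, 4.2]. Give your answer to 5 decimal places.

2.31067

h = 0.4, n = 8.
(h/3)·[y₀ + 4y₁ + 2y₂ + 4y₃ + 2y₄ + 4y₅ + 2y₆ + 4y₇ + y₈] = 0.133333·(17.33) = 2.31067.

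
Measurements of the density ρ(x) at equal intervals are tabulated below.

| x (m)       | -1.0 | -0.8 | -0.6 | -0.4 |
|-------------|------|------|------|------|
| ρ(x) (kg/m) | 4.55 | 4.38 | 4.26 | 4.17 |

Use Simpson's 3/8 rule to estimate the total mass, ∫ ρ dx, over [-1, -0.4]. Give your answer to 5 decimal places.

h = 0.2, n = 3.
(3h/8)·[y₀ + 3y₁ + 3y₂ + y₃] = 0.075·(34.64) = 2.59800.

2.59800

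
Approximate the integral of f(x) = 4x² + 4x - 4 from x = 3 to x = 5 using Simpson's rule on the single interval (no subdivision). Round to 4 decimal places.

154.6667

S = (b−a)/6 · [f(3) + 4f(4) + f(5)] = 0.333333·[44 + 4·76 + 116] = 154.6667.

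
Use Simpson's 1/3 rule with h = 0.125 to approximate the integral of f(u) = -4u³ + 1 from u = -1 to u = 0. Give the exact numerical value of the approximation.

h = (0 − (-1))/8 = 0.125.
Nodes u₀,…,u₈ = -1, -0.875, -0.75, -0.625, -0.5, -0.375, -0.25, -0.125, 0.
f(u) = -4u³ + 1: f₀=5, f₁=3.6796875, f₂=2.6875, f₃=1.9765625, f₄=1.5, f₅=1.2109375, f₆=1.0625, f₇=1.0078125, f₈=1.
(h/3)·[f₀ + 4f₁ + 2f₂ + 4f₃ + 2f₄ + 4f₅ + 2f₆ + 4f₇ + f₈] = 0.041667·(48) = 2.

2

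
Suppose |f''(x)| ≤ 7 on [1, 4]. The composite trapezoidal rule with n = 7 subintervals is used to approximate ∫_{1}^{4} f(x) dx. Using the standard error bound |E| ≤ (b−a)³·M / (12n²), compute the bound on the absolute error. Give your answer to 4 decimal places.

|E| ≤ (3)³·7 / (12·7²) = 189/588 = 0.3214.

0.3214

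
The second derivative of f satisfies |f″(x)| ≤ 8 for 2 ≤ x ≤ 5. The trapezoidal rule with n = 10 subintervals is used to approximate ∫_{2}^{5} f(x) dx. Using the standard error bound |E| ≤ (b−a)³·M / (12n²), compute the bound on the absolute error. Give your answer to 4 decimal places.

|E| ≤ (3)³·8 / (12·10²) = 216/1200 = 0.1800.

0.1800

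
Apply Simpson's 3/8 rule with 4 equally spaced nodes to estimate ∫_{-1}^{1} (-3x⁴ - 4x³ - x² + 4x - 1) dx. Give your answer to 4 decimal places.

h = (1 − (-1))/3 = 0.666667.
Nodes x₀,…,x₃ = -1, -0.333333, 0.333333, 1.
f(x) = -3x⁴ - 4x³ - x² + 4x - 1: f₀=-5, f₁=-2.333333, f₂=0.037037, f₃=-5.
(3h/8)·[f₀ + 3f₁ + 3f₂ + f₃] = 0.25·(-16.888889) = -4.2222.

-4.2222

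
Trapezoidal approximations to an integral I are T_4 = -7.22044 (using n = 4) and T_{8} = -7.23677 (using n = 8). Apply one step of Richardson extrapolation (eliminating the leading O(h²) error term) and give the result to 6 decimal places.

-7.242213

R = (4·T_{8} − T_4) / 3 = (4·(-7.23677) − (-7.22044))/3 = (-21.72664)/3 = -7.242213.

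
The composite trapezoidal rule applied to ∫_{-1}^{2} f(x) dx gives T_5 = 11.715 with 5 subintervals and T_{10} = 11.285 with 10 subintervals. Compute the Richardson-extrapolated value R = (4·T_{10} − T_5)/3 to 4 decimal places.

R = (4·T_{10} − T_5) / 3 = (4·11.285 − 11.715)/3 = (33.425)/3 = 11.1417.

11.1417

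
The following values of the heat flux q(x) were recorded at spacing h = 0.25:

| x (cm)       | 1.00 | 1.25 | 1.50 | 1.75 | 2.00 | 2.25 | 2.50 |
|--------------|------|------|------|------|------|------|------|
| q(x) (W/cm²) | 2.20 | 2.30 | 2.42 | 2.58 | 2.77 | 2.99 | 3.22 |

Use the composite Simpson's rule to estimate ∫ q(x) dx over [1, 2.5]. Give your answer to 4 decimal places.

3.9400

h = 0.25, n = 6.
(h/3)·[y₀ + 4y₁ + 2y₂ + 4y₃ + 2y₄ + 4y₅ + y₆] = 0.083333·(47.28) = 3.9400.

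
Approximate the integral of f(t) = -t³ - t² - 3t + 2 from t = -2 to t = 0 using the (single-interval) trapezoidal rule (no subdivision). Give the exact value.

T = (b−a)/2 · [f(-2) + f(0)] = 1·[12 + 2] = 14.

14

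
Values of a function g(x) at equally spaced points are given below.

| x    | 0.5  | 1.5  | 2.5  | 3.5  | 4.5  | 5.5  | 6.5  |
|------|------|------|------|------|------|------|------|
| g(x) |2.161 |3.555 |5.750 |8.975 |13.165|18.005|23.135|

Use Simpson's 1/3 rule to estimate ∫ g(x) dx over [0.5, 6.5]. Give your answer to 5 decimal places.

61.75533

h = 1, n = 6.
(h/3)·[y₀ + 4y₁ + 2y₂ + 4y₃ + 2y₄ + 4y₅ + y₆] = 0.333333·(185.266) = 61.75533.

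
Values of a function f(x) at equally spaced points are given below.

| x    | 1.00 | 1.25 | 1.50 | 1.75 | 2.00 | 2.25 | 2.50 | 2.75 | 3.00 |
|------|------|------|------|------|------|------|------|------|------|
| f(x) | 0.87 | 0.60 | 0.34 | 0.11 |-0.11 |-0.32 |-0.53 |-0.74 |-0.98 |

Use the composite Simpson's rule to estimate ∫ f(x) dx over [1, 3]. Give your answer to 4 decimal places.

-0.1758

h = 0.25, n = 8.
(h/3)·[y₀ + 4y₁ + 2y₂ + 4y₃ + 2y₄ + 4y₅ + 2y₆ + 4y₇ + y₈] = 0.083333·(-2.11) = -0.1758.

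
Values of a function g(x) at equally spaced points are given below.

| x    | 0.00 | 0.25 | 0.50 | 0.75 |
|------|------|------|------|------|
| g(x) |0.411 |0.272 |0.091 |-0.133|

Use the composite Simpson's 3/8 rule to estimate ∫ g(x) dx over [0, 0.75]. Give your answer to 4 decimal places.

0.1282

h = 0.25, n = 3.
(3h/8)·[y₀ + 3y₁ + 3y₂ + y₃] = 0.09375·(1.367) = 0.1282.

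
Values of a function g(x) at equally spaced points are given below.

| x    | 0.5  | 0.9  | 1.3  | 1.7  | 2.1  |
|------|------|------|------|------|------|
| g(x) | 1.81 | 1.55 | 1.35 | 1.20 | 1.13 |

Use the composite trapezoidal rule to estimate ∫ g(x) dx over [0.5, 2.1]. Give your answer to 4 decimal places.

h = 0.4, n = 4.
(h/2)·[y₀ + 2y₁ + 2y₂ + 2y₃ + y₄] = 0.2·(11.14) = 2.2280.

2.2280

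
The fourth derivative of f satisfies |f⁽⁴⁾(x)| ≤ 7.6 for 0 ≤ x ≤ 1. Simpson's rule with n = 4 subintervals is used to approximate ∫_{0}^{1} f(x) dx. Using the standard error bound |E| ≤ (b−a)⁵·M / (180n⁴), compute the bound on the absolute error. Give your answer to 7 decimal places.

|E| ≤ (1)⁵·7.6 / (180·4⁴) = 7.6/46080 = 0.0001649.

0.0001649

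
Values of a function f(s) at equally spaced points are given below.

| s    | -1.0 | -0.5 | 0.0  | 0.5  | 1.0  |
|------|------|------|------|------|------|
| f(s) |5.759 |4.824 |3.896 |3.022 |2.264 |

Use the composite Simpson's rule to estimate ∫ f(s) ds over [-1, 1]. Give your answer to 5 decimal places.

7.86650

h = 0.5, n = 4.
(h/3)·[y₀ + 4y₁ + 2y₂ + 4y₃ + y₄] = 0.166667·(47.199) = 7.86650.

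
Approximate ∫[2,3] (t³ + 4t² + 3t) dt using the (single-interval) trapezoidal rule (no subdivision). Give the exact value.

51

T = (b−a)/2 · [f(2) + f(3)] = 0.5·[30 + 72] = 51.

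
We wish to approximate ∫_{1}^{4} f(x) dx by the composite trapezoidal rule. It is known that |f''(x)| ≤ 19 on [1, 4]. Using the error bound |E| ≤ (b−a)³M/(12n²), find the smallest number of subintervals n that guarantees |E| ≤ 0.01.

Need 513/(12n²) ≤ 0.01.
n² ≥ 513/(12·0.01) = 4275 ⇒ n ≥ 65.3835, so the smallest n is 66.

66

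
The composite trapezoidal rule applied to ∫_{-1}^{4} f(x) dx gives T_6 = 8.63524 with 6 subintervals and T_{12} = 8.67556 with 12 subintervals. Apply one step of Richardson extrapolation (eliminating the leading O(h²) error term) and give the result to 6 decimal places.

R = (4·T_{12} − T_6) / 3 = (4·8.67556 − 8.63524)/3 = (26.06700)/3 = 8.689000.

8.689000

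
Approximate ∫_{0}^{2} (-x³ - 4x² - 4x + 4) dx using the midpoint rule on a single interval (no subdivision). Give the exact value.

-10

M = (b−a)·f(1) = 2·(-5) = -10.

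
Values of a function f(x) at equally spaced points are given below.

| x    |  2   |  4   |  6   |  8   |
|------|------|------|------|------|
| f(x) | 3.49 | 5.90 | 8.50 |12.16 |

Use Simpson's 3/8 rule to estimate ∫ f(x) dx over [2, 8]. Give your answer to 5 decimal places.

44.13750

h = 2, n = 3.
(3h/8)·[y₀ + 3y₁ + 3y₂ + y₃] = 0.75·(58.85) = 44.13750.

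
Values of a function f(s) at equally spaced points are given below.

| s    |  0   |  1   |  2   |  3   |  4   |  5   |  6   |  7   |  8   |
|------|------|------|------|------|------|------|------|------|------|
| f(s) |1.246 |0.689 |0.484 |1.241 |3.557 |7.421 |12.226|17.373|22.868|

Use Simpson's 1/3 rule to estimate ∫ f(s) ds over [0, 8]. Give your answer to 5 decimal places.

h = 1, n = 8.
(h/3)·[y₀ + 4y₁ + 2y₂ + 4y₃ + 2y₄ + 4y₅ + 2y₆ + 4y₇ + y₈] = 0.333333·(163.544) = 54.51467.

54.51467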